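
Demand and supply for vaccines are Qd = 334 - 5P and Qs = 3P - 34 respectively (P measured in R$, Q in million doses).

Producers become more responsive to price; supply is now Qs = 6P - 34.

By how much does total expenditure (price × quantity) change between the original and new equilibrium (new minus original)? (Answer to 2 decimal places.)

+793.79

Before the shock: 334 - 5P = 3P - 34 ⇒ 368 = 8P ⇒ P = 46, Q = 104.
After the shift, demand is Qd = 334 - 5P and supply is Qs = 6P - 34.
Equate the new curves: 334 - 5P = 6P - 34, giving 368 = 11P, P = 368/11 ≈ 33.4545, Q = 1834/11 ≈ 166.7273.
Expenditure moves from 46×104 = 4784 to 33.4545×166.7273 = 5577.7851; change = +793.79.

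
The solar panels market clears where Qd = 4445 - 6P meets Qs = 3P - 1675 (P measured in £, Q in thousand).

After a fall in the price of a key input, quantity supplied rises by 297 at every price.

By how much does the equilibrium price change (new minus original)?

-33

Before the shock: 4445 - 6P = 3P - 1675 ⇒ 6120 = 9P ⇒ P = 680, Q = 365.
After the shift, demand is Qd = 4445 - 6P and supply is Qs = 3P - 1378.
New equilibrium: 4445 - 6P = 3P - 1378 ⇒ 5823 = 9P ⇒ P = 647, Q = 563.
ΔP = 647 − 680 = -33.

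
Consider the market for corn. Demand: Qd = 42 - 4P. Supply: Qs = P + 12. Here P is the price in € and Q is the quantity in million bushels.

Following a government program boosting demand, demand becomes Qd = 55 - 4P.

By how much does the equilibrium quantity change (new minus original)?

+2.6

Before the shock: 42 - 4P = P + 12 ⇒ 30 = 5P ⇒ P = 6, Q = 18.
The shock moves the curves to Qd = 55 - 4P and Qs = P + 12.
Equate the new curves: 55 - 4P = P + 12, giving 43 = 5P, P = 8.6, Q = 20.6.
ΔQ = 20.6 − 18 = +2.6.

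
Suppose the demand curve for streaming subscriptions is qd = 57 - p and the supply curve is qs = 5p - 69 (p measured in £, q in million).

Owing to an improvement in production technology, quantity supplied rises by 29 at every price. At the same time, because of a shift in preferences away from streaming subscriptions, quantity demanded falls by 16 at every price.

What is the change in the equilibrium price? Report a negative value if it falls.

-7.5

Before the shock: 57 - p = 5p - 69 ⇒ 126 = 6p ⇒ p = 21, q = 36.
With the change applied: demand qd = 41 - p, supply qs = 5p - 40.
Clearing the new market: 41 - p = 5p - 40, so p = 13.5 and q = 27.5.
Δp = 13.5 − 21 = -7.5.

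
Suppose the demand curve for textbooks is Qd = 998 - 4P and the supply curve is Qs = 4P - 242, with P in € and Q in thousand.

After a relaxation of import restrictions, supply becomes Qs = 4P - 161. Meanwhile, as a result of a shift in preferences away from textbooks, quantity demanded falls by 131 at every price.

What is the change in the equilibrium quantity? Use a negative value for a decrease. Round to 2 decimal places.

-25.00

Before the shock: 998 - 4P = 4P - 242 ⇒ 1240 = 8P ⇒ P = 155, Q = 378.
The new curves are Qd = 867 - 4P (demand) and Qs = 4P - 161 (supply).
Equate the new curves: 867 - 4P = 4P - 161, giving 1028 = 8P, P = 128.5, Q = 353.
ΔQ = 353 − 378 = -25.00.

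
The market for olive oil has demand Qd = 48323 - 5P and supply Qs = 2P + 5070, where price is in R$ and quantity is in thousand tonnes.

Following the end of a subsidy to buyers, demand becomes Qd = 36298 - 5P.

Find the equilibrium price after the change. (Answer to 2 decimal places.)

4461.14

Initially, 48323 - 5P = 2P + 5070, so 43253 = 7P and P = 6179, Q = 17428.
The new curves are Qd = 36298 - 5P (demand) and Qs = 2P + 5070 (supply).
Clearing the new market: 36298 - 5P = 2P + 5070, so P = 31228/7 ≈ 4461.1429 and Q = 97946/7 ≈ 13992.2857.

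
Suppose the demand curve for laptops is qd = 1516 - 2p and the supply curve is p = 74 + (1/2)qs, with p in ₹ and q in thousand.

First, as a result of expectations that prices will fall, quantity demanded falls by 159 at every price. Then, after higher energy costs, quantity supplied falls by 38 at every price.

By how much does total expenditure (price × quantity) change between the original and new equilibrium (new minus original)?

-58687.375

Initially, 1516 - 2p = 2p - 148, so 1664 = 4p and p = 416, q = 684.
The new curves are qd = 1357 - 2p (demand) and qs = 2p - 186 (supply).
Setting them equal: 1357 - 2p = 2p - 186 → 1543 = 4p, so p = 385.75 and q = 585.5.
Expenditure moves from 416×684 = 284544 to 385.75×585.5 = 225856.625; change = -58687.375.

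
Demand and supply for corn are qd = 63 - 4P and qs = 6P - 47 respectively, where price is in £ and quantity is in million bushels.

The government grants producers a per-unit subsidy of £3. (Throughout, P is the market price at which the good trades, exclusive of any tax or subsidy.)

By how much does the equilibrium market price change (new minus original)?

-1.8

Initially, 63 - 4P = 6P - 47, so 110 = 10P and P = 11, q = 19.
Since sellers receive the price plus the subsidy, the effective supply curve becomes qs = 6P - 29.
Equate the new curves: 63 - 4P = 6P - 29, giving 92 = 10P, P = 9.2, q = 26.2.
ΔP = 9.2 − 11 = -1.8.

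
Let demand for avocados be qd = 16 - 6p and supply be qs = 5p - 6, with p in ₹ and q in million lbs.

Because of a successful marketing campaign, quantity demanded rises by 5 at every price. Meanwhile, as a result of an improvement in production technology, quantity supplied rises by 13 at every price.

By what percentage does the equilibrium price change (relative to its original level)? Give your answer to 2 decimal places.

-36.36

Solve the original market: 16 - 6p = 5p - 6, hence p = 2 and q = 4.
The shock moves the curves to qd = 21 - 6p and qs = 5p + 7.
Clearing the new market: 21 - 6p = 5p + 7, so p = 14/11 ≈ 1.2727 and q = 147/11 ≈ 13.3636.
%Δp = (1.2727 − 2) / 2 × 100 = -36.36%.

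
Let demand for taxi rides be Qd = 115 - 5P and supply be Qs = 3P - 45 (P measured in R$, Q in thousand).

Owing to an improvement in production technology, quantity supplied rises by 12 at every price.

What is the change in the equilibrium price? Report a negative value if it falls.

-1.5

Initially, 115 - 5P = 3P - 45, so 160 = 8P and P = 20, Q = 15.
With the change applied: demand Qd = 115 - 5P, supply Qs = 3P - 33.
Setting them equal: 115 - 5P = 3P - 33 → 148 = 8P, so P = 18.5 and Q = 22.5.
ΔP = 18.5 − 20 = -1.5.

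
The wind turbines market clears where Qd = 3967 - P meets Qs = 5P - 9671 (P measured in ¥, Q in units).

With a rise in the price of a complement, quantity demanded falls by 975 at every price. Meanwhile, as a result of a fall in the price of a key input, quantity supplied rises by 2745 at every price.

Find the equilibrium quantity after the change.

1339

Original equilibrium: 3967 - P = 5P - 9671 gives 13638 = 6P, so P = 2273 and Q = 1694.
With the change applied: demand Qd = 2992 - P, supply Qs = 5P - 6926.
Setting them equal: 2992 - P = 5P - 6926 → 9918 = 6P, so P = 1653 and Q = 1339.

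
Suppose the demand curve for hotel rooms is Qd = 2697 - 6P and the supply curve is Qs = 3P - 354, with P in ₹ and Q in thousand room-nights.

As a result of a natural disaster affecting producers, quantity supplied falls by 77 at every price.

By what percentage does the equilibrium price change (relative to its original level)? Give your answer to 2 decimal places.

+2.52

Before the shock: 2697 - 6P = 3P - 354 ⇒ 3051 = 9P ⇒ P = 339, Q = 663.
The shock moves the curves to Qd = 2697 - 6P and Qs = 3P - 431.
Clearing the new market: 2697 - 6P = 3P - 431, so P = 3128/9 ≈ 347.5556 and Q = 1835/3 ≈ 611.6667.
%ΔP = (347.5556 − 339) / 339 × 100 = +2.52%.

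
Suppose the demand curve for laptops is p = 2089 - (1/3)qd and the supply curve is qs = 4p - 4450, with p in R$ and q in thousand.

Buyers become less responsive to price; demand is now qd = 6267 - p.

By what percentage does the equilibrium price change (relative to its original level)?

+40

Solve the original market: 6267 - 3p = 4p - 4450, hence p = 1531 and q = 1674.
After the shift, demand is qd = 6267 - p and supply is qs = 4p - 4450.
Setting them equal: 6267 - p = 4p - 4450 → 10717 = 5p, so p = 2143.4 and q = 4123.6.
%Δp = (2143.4 − 1531) / 1531 × 100 = +40%.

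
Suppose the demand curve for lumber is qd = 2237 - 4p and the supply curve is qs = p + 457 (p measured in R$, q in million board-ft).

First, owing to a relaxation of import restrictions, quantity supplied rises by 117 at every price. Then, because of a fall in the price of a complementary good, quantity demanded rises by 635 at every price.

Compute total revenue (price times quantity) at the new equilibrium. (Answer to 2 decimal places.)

Before the shock: 2237 - 4p = p + 457 ⇒ 1780 = 5p ⇒ p = 356, q = 813.
With the change applied: demand qd = 2872 - 4p, supply qs = p + 574.
Equate the new curves: 2872 - 4p = p + 574, giving 2298 = 5p, p = 459.6, q = 1033.6.
New expenditure = 459.6 × 1033.6 = 475042.56.

475042.56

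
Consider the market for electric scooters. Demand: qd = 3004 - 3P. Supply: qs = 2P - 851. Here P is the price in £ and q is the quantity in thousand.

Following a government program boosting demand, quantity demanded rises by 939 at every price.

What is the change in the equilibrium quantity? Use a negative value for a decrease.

Solve the original market: 3004 - 3P = 2P - 851, hence P = 771 and q = 691.
After the shift, demand is qd = 3943 - 3P and supply is qs = 2P - 851.
New equilibrium: 3943 - 3P = 2P - 851 ⇒ 4794 = 5P ⇒ P = 958.8, q = 1066.6.
Δq = 1066.6 − 691 = +375.6.

+375.6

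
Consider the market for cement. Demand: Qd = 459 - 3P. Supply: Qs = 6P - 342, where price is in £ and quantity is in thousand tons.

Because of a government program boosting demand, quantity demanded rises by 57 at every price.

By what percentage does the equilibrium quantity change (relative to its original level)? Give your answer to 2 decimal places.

+19.79

Before the shock: 459 - 3P = 6P - 342 ⇒ 801 = 9P ⇒ P = 89, Q = 192.
With the change applied: demand Qd = 516 - 3P, supply Qs = 6P - 342.
Equate the new curves: 516 - 3P = 6P - 342, giving 858 = 9P, P = 286/3 ≈ 95.3333, Q = 230.
%ΔQ = (230 − 192) / 192 × 100 = +19.79%.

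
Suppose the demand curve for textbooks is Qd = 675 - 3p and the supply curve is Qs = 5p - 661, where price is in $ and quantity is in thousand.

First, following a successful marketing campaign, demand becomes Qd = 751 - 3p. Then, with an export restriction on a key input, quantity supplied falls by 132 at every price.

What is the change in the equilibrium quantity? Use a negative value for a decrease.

Before the shock: 675 - 3p = 5p - 661 ⇒ 1336 = 8p ⇒ p = 167, Q = 174.
The shock moves the curves to Qd = 751 - 3p and Qs = 5p - 793.
Setting them equal: 751 - 3p = 5p - 793 → 1544 = 8p, so p = 193 and Q = 172.
ΔQ = 172 − 174 = -2.

-2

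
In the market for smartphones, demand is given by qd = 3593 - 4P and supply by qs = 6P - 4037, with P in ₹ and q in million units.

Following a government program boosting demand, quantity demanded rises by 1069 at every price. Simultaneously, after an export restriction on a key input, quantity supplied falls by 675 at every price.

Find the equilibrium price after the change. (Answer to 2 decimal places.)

937.40

Before the shock: 3593 - 4P = 6P - 4037 ⇒ 7630 = 10P ⇒ P = 763, q = 541.
The shock moves the curves to qd = 4662 - 4P and qs = 6P - 4712.
New equilibrium: 4662 - 4P = 6P - 4712 ⇒ 9374 = 10P ⇒ P = 937.4, q = 912.4.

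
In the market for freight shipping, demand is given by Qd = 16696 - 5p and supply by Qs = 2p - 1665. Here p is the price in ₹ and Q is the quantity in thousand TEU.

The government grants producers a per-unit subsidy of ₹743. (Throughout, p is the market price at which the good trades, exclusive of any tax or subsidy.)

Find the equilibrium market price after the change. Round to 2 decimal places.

Original equilibrium: 16696 - 5p = 2p - 1665 gives 18361 = 7p, so p = 2623 and Q = 3581.
Since sellers receive the price plus the subsidy, the effective supply curve becomes Qs = 2p - 179.
Clearing the new market: 16696 - 5p = 2p - 179, so p = 16875/7 ≈ 2410.7143 and Q = 32497/7 ≈ 4642.4286.

2410.71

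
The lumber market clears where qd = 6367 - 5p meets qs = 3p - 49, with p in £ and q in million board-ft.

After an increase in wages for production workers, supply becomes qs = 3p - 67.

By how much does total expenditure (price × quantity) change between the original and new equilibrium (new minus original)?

Original equilibrium: 6367 - 5p = 3p - 49 gives 6416 = 8p, so p = 802 and q = 2357.
After the shift, demand is qd = 6367 - 5p and supply is qs = 3p - 67.
Clearing the new market: 6367 - 5p = 3p - 67, so p = 804.25 and q = 2345.75.
Expenditure moves from 802×2357 = 1890314 to 804.25×2345.75 = 1886569.4375; change = -3744.5625.

-3744.5625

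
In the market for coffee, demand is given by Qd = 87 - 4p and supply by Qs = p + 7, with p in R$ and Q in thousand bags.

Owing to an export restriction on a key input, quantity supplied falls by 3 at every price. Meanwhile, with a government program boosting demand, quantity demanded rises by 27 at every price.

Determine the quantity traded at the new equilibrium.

26

Before the shock: 87 - 4p = p + 7 ⇒ 80 = 5p ⇒ p = 16, Q = 23.
The shock moves the curves to Qd = 114 - 4p and Qs = p + 4.
Setting them equal: 114 - 4p = p + 4 → 110 = 5p, so p = 22 and Q = 26.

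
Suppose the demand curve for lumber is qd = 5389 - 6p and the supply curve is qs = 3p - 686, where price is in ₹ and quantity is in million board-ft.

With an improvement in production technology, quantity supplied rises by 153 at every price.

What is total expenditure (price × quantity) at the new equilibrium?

Original equilibrium: 5389 - 6p = 3p - 686 gives 6075 = 9p, so p = 675 and q = 1339.
The shock moves the curves to qd = 5389 - 6p and qs = 3p - 533.
Clearing the new market: 5389 - 6p = 3p - 533, so p = 658 and q = 1441.
New expenditure = 658 × 1441 = 948178.

948178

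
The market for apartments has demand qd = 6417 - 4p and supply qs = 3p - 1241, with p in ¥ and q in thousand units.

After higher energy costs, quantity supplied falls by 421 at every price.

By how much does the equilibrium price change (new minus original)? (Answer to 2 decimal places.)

Before the shock: 6417 - 4p = 3p - 1241 ⇒ 7658 = 7p ⇒ p = 1094, q = 2041.
The new curves are qd = 6417 - 4p (demand) and qs = 3p - 1662 (supply).
Setting them equal: 6417 - 4p = 3p - 1662 → 8079 = 7p, so p = 8079/7 ≈ 1154.1429 and q = 12603/7 ≈ 1800.4286.
Δp = 1154.1429 − 1094 = +60.14.

+60.14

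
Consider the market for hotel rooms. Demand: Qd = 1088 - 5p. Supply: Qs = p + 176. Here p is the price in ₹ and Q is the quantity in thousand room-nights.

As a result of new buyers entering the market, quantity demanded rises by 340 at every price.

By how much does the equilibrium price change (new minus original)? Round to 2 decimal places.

+56.67

Solve the original market: 1088 - 5p = p + 176, hence p = 152 and Q = 328.
The new curves are Qd = 1428 - 5p (demand) and Qs = p + 176 (supply).
Setting them equal: 1428 - 5p = p + 176 → 1252 = 6p, so p = 626/3 ≈ 208.6667 and Q = 1154/3 ≈ 384.6667.
Δp = 208.6667 − 152 = +56.67.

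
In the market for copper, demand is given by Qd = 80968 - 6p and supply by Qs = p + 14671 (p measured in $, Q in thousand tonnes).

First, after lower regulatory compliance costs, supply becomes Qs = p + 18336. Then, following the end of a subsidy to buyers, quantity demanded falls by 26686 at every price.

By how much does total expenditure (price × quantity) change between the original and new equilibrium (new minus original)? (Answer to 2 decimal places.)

-108121210.41

Solve the original market: 80968 - 6p = p + 14671, hence p = 9471 and Q = 24142.
The new curves are Qd = 54282 - 6p (demand) and Qs = p + 18336 (supply).
New equilibrium: 54282 - 6p = p + 18336 ⇒ 35946 = 7p ⇒ p = 35946/7 ≈ 5135.1429, Q = 164298/7 ≈ 23471.1429.
Expenditure moves from 9471×24142 = 228648882 to 5135.1429×23471.1429 = 120527671.5918; change = -108121210.41.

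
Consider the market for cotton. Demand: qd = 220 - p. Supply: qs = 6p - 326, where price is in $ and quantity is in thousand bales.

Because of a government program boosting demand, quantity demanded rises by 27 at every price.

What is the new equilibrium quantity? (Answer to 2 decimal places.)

165.14

Initially, 220 - p = 6p - 326, so 546 = 7p and p = 78, q = 142.
With the change applied: demand qd = 247 - p, supply qs = 6p - 326.
Setting them equal: 247 - p = 6p - 326 → 573 = 7p, so p = 573/7 ≈ 81.8571 and q = 1156/7 ≈ 165.1429.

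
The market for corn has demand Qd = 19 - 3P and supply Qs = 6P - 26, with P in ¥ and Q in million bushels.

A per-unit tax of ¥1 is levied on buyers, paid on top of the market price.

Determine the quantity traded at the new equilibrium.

Before the shock: 19 - 3P = 6P - 26 ⇒ 45 = 9P ⇒ P = 5, Q = 4.
Since buyers pay the price plus the tax, the effective demand curve becomes Qd = 16 - 3P.
Equate the new curves: 16 - 3P = 6P - 26, giving 42 = 9P, P = 14/3 ≈ 4.6667, Q = 2.

2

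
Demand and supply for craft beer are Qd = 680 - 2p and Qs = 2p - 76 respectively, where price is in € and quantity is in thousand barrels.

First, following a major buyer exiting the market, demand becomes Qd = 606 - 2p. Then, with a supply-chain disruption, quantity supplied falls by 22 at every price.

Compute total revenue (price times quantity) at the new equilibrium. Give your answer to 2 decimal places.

Solve the original market: 680 - 2p = 2p - 76, hence p = 189 and Q = 302.
After the shift, demand is Qd = 606 - 2p and supply is Qs = 2p - 98.
New equilibrium: 606 - 2p = 2p - 98 ⇒ 704 = 4p ⇒ p = 176, Q = 254.
New expenditure = 176 × 254 = 44704.00.

44704.00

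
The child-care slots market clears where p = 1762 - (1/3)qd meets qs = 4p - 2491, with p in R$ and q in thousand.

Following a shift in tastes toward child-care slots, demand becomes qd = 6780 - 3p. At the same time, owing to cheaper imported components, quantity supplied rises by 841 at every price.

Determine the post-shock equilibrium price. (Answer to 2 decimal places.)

1204.29

Original equilibrium: 5286 - 3p = 4p - 2491 gives 7777 = 7p, so p = 1111 and q = 1953.
After the shift, demand is qd = 6780 - 3p and supply is qs = 4p - 1650.
Equate the new curves: 6780 - 3p = 4p - 1650, giving 8430 = 7p, p = 8430/7 ≈ 1204.2857, q = 22170/7 ≈ 3167.1429.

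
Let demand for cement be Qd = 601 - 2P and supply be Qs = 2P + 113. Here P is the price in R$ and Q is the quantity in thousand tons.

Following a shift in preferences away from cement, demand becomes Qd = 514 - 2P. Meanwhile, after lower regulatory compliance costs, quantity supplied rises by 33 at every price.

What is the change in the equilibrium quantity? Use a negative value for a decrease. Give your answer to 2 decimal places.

-27.00

Original equilibrium: 601 - 2P = 2P + 113 gives 488 = 4P, so P = 122 and Q = 357.
With the change applied: demand Qd = 514 - 2P, supply Qs = 2P + 146.
Clearing the new market: 514 - 2P = 2P + 146, so P = 92 and Q = 330.
ΔQ = 330 − 357 = -27.00.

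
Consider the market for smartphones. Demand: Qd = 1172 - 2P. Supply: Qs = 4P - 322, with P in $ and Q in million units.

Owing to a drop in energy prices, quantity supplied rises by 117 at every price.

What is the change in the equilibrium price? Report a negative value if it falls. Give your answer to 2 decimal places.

Solve the original market: 1172 - 2P = 4P - 322, hence P = 249 and Q = 674.
The new curves are Qd = 1172 - 2P (demand) and Qs = 4P - 205 (supply).
Equate the new curves: 1172 - 2P = 4P - 205, giving 1377 = 6P, P = 229.5, Q = 713.
ΔP = 229.5 − 249 = -19.50.

-19.50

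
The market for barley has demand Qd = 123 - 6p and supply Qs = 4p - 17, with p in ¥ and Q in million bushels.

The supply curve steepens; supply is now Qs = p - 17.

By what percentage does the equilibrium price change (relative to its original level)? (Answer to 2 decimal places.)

+42.86

Solve the original market: 123 - 6p = 4p - 17, hence p = 14 and Q = 39.
The new curves are Qd = 123 - 6p (demand) and Qs = p - 17 (supply).
Setting them equal: 123 - 6p = p - 17 → 140 = 7p, so p = 20 and Q = 3.
%Δp = (20 − 14) / 14 × 100 = +42.86%.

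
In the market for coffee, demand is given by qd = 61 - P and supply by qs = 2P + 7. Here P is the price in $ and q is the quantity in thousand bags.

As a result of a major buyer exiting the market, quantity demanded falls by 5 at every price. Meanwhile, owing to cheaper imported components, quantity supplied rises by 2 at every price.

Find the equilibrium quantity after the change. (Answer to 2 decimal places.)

40.33

Before the shock: 61 - P = 2P + 7 ⇒ 54 = 3P ⇒ P = 18, q = 43.
After the shift, demand is qd = 56 - P and supply is qs = 2P + 9.
Setting them equal: 56 - P = 2P + 9 → 47 = 3P, so P = 47/3 ≈ 15.6667 and q = 121/3 ≈ 40.3333.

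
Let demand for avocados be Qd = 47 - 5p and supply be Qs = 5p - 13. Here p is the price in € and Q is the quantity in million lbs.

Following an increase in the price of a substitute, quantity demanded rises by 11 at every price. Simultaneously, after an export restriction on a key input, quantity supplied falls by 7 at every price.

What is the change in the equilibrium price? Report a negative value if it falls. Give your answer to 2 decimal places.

+1.80

Initially, 47 - 5p = 5p - 13, so 60 = 10p and p = 6, Q = 17.
The shock moves the curves to Qd = 58 - 5p and Qs = 5p - 20.
New equilibrium: 58 - 5p = 5p - 20 ⇒ 78 = 10p ⇒ p = 7.8, Q = 19.
Δp = 7.8 − 6 = +1.80.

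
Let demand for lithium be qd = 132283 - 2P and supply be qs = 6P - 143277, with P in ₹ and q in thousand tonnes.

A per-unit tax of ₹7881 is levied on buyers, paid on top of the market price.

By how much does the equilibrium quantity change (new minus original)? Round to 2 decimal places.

-11821.50

Initially, 132283 - 2P = 6P - 143277, so 275560 = 8P and P = 34445, q = 63393.
Since buyers pay the price plus the tax, the effective demand curve becomes qd = 116521 - 2P.
New equilibrium: 116521 - 2P = 6P - 143277 ⇒ 259798 = 8P ⇒ P = 32474.75, q = 51571.5.
Δq = 51571.5 − 63393 = -11821.50.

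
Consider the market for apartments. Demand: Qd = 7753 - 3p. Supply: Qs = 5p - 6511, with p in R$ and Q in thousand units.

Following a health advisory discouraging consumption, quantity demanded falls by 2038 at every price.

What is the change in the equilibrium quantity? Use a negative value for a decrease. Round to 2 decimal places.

-1273.75

Original equilibrium: 7753 - 3p = 5p - 6511 gives 14264 = 8p, so p = 1783 and Q = 2404.
After the shift, demand is Qd = 5715 - 3p and supply is Qs = 5p - 6511.
Equate the new curves: 5715 - 3p = 5p - 6511, giving 12226 = 8p, p = 1528.25, Q = 1130.25.
ΔQ = 1130.25 − 2404 = -1273.75.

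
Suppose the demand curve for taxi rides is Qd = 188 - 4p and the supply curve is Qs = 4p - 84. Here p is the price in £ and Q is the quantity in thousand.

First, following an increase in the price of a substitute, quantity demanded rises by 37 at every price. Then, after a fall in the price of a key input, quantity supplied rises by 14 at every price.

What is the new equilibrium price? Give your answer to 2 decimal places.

Before the shock: 188 - 4p = 4p - 84 ⇒ 272 = 8p ⇒ p = 34, Q = 52.
The new curves are Qd = 225 - 4p (demand) and Qs = 4p - 70 (supply).
New equilibrium: 225 - 4p = 4p - 70 ⇒ 295 = 8p ⇒ p = 36.875, Q = 77.5.

36.88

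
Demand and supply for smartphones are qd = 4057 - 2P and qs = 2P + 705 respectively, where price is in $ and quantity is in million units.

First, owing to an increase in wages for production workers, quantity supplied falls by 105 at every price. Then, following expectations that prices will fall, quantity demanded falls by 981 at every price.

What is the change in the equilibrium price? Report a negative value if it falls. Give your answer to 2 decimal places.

-219.00

Before the shock: 4057 - 2P = 2P + 705 ⇒ 3352 = 4P ⇒ P = 838, q = 2381.
With the change applied: demand qd = 3076 - 2P, supply qs = 2P + 600.
Equate the new curves: 3076 - 2P = 2P + 600, giving 2476 = 4P, P = 619, q = 1838.
ΔP = 619 − 838 = -219.00.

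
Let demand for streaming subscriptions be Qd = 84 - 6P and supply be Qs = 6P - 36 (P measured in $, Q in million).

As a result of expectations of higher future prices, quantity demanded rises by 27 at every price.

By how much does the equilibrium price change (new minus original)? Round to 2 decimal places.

+2.25

Original equilibrium: 84 - 6P = 6P - 36 gives 120 = 12P, so P = 10 and Q = 24.
The shock moves the curves to Qd = 111 - 6P and Qs = 6P - 36.
Setting them equal: 111 - 6P = 6P - 36 → 147 = 12P, so P = 12.25 and Q = 37.5.
ΔP = 12.25 − 10 = +2.25.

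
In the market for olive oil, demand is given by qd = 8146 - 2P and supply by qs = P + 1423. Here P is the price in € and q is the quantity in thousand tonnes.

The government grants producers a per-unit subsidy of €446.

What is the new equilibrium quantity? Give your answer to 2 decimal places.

Original equilibrium: 8146 - 2P = P + 1423 gives 6723 = 3P, so P = 2241 and q = 3664.
Since sellers receive the price plus the subsidy, the effective supply curve becomes qs = P + 1869.
New equilibrium: 8146 - 2P = P + 1869 ⇒ 6277 = 3P ⇒ P = 6277/3 ≈ 2092.3333, q = 11884/3 ≈ 3961.3333.

3961.33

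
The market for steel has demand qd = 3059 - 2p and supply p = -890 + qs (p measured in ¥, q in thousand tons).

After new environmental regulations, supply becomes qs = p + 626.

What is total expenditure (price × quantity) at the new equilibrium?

Original equilibrium: 3059 - 2p = p + 890 gives 2169 = 3p, so p = 723 and q = 1613.
The shock moves the curves to qd = 3059 - 2p and qs = p + 626.
New equilibrium: 3059 - 2p = p + 626 ⇒ 2433 = 3p ⇒ p = 811, q = 1437.
New expenditure = 811 × 1437 = 1165407.

1165407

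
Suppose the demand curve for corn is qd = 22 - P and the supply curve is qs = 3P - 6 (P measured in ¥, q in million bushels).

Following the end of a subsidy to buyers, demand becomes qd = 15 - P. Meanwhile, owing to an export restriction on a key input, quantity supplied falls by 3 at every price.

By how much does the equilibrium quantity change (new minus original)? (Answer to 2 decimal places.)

-6.00

Original equilibrium: 22 - P = 3P - 6 gives 28 = 4P, so P = 7 and q = 15.
The new curves are qd = 15 - P (demand) and qs = 3P - 9 (supply).
Setting them equal: 15 - P = 3P - 9 → 24 = 4P, so P = 6 and q = 9.
Δq = 9 − 15 = -6.00.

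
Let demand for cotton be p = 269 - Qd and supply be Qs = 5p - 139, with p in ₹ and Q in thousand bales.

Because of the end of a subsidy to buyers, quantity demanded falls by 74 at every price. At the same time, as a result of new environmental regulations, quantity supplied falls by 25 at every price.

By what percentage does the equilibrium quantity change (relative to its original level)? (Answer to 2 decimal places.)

-32.75

Before the shock: 269 - p = 5p - 139 ⇒ 408 = 6p ⇒ p = 68, Q = 201.
After the shift, demand is Qd = 195 - p and supply is Qs = 5p - 164.
Clearing the new market: 195 - p = 5p - 164, so p = 359/6 ≈ 59.8333 and Q = 811/6 ≈ 135.1667.
%ΔQ = (135.1667 − 201) / 201 × 100 = -32.75%.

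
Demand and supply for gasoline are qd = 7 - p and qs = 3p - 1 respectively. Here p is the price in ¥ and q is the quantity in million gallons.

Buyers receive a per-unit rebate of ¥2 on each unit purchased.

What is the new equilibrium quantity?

Original equilibrium: 7 - p = 3p - 1 gives 8 = 4p, so p = 2 and q = 5.
Since buyers' out-of-pocket price is the market price minus the rebate, the effective demand curve becomes qd = 9 - p.
Clearing the new market: 9 - p = 3p - 1, so p = 2.5 and q = 6.5.

6.5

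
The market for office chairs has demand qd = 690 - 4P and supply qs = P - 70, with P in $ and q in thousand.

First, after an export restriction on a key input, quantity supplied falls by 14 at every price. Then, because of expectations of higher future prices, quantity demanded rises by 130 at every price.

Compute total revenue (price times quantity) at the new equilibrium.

Solve the original market: 690 - 4P = P - 70, hence P = 152 and q = 82.
The shock moves the curves to qd = 820 - 4P and qs = P - 84.
New equilibrium: 820 - 4P = P - 84 ⇒ 904 = 5P ⇒ P = 180.8, q = 96.8.
New expenditure = 180.8 × 96.8 = 17501.44.

17501.44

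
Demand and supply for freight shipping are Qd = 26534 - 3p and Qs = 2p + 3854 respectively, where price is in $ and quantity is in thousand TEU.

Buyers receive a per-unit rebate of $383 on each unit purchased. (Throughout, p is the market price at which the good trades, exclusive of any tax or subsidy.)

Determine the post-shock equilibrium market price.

Solve the original market: 26534 - 3p = 2p + 3854, hence p = 4536 and Q = 12926.
Since buyers' out-of-pocket price is the market price minus the rebate, the effective demand curve becomes Qd = 27683 - 3p.
New equilibrium: 27683 - 3p = 2p + 3854 ⇒ 23829 = 5p ⇒ p = 4765.8, Q = 13385.6.

4765.8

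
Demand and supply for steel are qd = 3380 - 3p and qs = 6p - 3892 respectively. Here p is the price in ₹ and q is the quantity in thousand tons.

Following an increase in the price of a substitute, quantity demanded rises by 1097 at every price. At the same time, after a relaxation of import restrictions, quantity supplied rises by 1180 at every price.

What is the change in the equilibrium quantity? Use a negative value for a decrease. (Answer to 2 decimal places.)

+1124.67

Solve the original market: 3380 - 3p = 6p - 3892, hence p = 808 and q = 956.
The shock moves the curves to qd = 4477 - 3p and qs = 6p - 2712.
Equate the new curves: 4477 - 3p = 6p - 2712, giving 7189 = 9p, p = 7189/9 ≈ 798.7778, q = 6242/3 ≈ 2080.6667.
Δq = 2080.6667 − 956 = +1124.67.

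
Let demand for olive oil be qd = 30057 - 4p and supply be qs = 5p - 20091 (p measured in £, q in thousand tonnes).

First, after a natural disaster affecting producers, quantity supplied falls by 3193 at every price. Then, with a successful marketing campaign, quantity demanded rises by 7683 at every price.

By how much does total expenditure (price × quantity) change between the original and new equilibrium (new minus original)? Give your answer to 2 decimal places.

Before the shock: 30057 - 4p = 5p - 20091 ⇒ 50148 = 9p ⇒ p = 5572, q = 7769.
The new curves are qd = 37740 - 4p (demand) and qs = 5p - 23284 (supply).
New equilibrium: 37740 - 4p = 5p - 23284 ⇒ 61024 = 9p ⇒ p = 61024/9 ≈ 6780.4444, q = 95564/9 ≈ 10618.2222.
Expenditure moves from 5572×7769 = 43288868 to 6780.4444×10618.2222 = 71996265.8765; change = +28707397.88.

+28707397.88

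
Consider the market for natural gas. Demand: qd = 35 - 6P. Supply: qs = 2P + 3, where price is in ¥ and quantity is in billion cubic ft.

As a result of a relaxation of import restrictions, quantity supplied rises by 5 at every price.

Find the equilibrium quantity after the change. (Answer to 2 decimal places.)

14.75

Before the shock: 35 - 6P = 2P + 3 ⇒ 32 = 8P ⇒ P = 4, q = 11.
With the change applied: demand qd = 35 - 6P, supply qs = 2P + 8.
New equilibrium: 35 - 6P = 2P + 8 ⇒ 27 = 8P ⇒ P = 3.375, q = 14.75.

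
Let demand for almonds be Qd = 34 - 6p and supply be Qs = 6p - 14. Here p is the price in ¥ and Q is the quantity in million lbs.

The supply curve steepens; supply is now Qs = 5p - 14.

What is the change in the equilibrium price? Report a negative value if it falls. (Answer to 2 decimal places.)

+0.36

Solve the original market: 34 - 6p = 6p - 14, hence p = 4 and Q = 10.
With the change applied: demand Qd = 34 - 6p, supply Qs = 5p - 14.
New equilibrium: 34 - 6p = 5p - 14 ⇒ 48 = 11p ⇒ p = 48/11 ≈ 4.3636, Q = 86/11 ≈ 7.8182.
Δp = 4.3636 − 4 = +0.36.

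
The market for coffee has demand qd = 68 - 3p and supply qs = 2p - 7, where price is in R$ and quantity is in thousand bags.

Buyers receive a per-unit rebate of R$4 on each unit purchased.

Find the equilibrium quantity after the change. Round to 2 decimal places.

Before the shock: 68 - 3p = 2p - 7 ⇒ 75 = 5p ⇒ p = 15, q = 23.
Since buyers' out-of-pocket price is the market price minus the rebate, the effective demand curve becomes qd = 80 - 3p.
Setting them equal: 80 - 3p = 2p - 7 → 87 = 5p, so p = 17.4 and q = 27.8.

27.80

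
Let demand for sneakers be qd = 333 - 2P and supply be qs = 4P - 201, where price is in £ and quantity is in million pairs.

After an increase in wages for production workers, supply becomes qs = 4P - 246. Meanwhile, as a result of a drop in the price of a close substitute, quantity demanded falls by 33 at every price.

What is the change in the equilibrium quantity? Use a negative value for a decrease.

-37

Solve the original market: 333 - 2P = 4P - 201, hence P = 89 and q = 155.
After the shift, demand is qd = 300 - 2P and supply is qs = 4P - 246.
Clearing the new market: 300 - 2P = 4P - 246, so P = 91 and q = 118.
Δq = 118 − 155 = -37.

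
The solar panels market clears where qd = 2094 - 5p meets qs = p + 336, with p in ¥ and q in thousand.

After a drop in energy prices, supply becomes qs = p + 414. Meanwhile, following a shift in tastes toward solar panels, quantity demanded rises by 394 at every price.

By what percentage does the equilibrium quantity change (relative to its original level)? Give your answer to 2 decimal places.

+20.77

Original equilibrium: 2094 - 5p = p + 336 gives 1758 = 6p, so p = 293 and q = 629.
With the change applied: demand qd = 2488 - 5p, supply qs = p + 414.
Setting them equal: 2488 - 5p = p + 414 → 2074 = 6p, so p = 1037/3 ≈ 345.6667 and q = 2279/3 ≈ 759.6667.
%Δq = (759.6667 − 629) / 629 × 100 = +20.77%.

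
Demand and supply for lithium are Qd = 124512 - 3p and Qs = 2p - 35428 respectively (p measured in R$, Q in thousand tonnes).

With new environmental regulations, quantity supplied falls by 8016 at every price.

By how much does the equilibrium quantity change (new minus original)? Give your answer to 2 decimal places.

-4809.60

Original equilibrium: 124512 - 3p = 2p - 35428 gives 159940 = 5p, so p = 31988 and Q = 28548.
The new curves are Qd = 124512 - 3p (demand) and Qs = 2p - 43444 (supply).
Equate the new curves: 124512 - 3p = 2p - 43444, giving 167956 = 5p, p = 33591.2, Q = 23738.4.
ΔQ = 23738.4 − 28548 = -4809.60.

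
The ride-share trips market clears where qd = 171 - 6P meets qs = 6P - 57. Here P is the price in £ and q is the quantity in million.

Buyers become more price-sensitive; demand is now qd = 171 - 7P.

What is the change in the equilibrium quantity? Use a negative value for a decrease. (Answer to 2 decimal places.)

-8.77

Before the shock: 171 - 6P = 6P - 57 ⇒ 228 = 12P ⇒ P = 19, q = 57.
With the change applied: demand qd = 171 - 7P, supply qs = 6P - 57.
Equate the new curves: 171 - 7P = 6P - 57, giving 228 = 13P, P = 228/13 ≈ 17.5385, q = 627/13 ≈ 48.2308.
Δq = 48.2308 − 57 = -8.77.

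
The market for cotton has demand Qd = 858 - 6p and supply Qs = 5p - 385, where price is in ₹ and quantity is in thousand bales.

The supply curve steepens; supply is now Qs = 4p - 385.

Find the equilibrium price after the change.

124.3

Initially, 858 - 6p = 5p - 385, so 1243 = 11p and p = 113, Q = 180.
The shock moves the curves to Qd = 858 - 6p and Qs = 4p - 385.
New equilibrium: 858 - 6p = 4p - 385 ⇒ 1243 = 10p ⇒ p = 124.3, Q = 112.2.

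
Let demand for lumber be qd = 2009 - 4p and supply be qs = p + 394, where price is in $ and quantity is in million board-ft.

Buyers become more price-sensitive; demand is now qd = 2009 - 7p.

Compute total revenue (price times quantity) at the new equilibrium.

Original equilibrium: 2009 - 4p = p + 394 gives 1615 = 5p, so p = 323 and q = 717.
The shock moves the curves to qd = 2009 - 7p and qs = p + 394.
New equilibrium: 2009 - 7p = p + 394 ⇒ 1615 = 8p ⇒ p = 201.875, q = 595.875.
New expenditure = 201.875 × 595.875 = 120292.265625.

120292.265625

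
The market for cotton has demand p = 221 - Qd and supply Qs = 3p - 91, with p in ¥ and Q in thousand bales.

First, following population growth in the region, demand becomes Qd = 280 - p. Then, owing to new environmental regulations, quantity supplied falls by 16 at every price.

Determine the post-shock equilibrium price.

96.75

Solve the original market: 221 - p = 3p - 91, hence p = 78 and Q = 143.
The new curves are Qd = 280 - p (demand) and Qs = 3p - 107 (supply).
Setting them equal: 280 - p = 3p - 107 → 387 = 4p, so p = 96.75 and Q = 183.25.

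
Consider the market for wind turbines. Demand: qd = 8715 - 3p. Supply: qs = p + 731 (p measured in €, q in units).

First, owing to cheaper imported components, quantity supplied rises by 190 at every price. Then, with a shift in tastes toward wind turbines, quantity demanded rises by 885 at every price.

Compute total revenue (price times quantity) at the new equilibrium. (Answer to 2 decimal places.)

6706154.81

Original equilibrium: 8715 - 3p = p + 731 gives 7984 = 4p, so p = 1996 and q = 2727.
With the change applied: demand qd = 9600 - 3p, supply qs = p + 921.
Equate the new curves: 9600 - 3p = p + 921, giving 8679 = 4p, p = 2169.75, q = 3090.75.
New expenditure = 2169.75 × 3090.75 = 6706154.81.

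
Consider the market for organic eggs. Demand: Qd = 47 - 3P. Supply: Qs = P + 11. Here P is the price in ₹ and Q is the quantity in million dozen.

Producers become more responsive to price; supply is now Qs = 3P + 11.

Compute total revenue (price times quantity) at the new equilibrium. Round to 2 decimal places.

174.00

Before the shock: 47 - 3P = P + 11 ⇒ 36 = 4P ⇒ P = 9, Q = 20.
With the change applied: demand Qd = 47 - 3P, supply Qs = 3P + 11.
Clearing the new market: 47 - 3P = 3P + 11, so P = 6 and Q = 29.
New expenditure = 6 × 29 = 174.00.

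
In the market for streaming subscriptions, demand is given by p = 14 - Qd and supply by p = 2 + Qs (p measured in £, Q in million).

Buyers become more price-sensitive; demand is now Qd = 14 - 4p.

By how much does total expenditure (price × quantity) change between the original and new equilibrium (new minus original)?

Solve the original market: 14 - p = p - 2, hence p = 8 and Q = 6.
With the change applied: demand Qd = 14 - 4p, supply Qs = p - 2.
Setting them equal: 14 - 4p = p - 2 → 16 = 5p, so p = 3.2 and Q = 1.2.
Expenditure moves from 8×6 = 48 to 3.2×1.2 = 3.84; change = -44.16.

-44.16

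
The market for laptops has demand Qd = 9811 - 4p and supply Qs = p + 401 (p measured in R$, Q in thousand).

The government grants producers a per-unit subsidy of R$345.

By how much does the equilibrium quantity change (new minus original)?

+276

Initially, 9811 - 4p = p + 401, so 9410 = 5p and p = 1882, Q = 2283.
Since sellers receive the price plus the subsidy, the effective supply curve becomes Qs = p + 746.
Clearing the new market: 9811 - 4p = p + 746, so p = 1813 and Q = 2559.
ΔQ = 2559 − 2283 = +276.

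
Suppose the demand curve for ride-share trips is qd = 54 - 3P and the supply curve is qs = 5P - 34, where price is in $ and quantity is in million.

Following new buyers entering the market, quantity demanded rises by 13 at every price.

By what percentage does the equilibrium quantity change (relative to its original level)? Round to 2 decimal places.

Initially, 54 - 3P = 5P - 34, so 88 = 8P and P = 11, q = 21.
The new curves are qd = 67 - 3P (demand) and qs = 5P - 34 (supply).
Setting them equal: 67 - 3P = 5P - 34 → 101 = 8P, so P = 12.625 and q = 29.125.
%Δq = (29.125 − 21) / 21 × 100 = +38.69%.

+38.69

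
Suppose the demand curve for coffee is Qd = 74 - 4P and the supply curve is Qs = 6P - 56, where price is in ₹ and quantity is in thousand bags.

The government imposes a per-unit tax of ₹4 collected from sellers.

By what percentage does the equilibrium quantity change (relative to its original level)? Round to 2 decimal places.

-43.64

Original equilibrium: 74 - 4P = 6P - 56 gives 130 = 10P, so P = 13 and Q = 22.
Since sellers keep the price net of the tax, the effective supply curve becomes Qs = 6P - 80.
Equate the new curves: 74 - 4P = 6P - 80, giving 154 = 10P, P = 15.4, Q = 12.4.
%ΔQ = (12.4 − 22) / 22 × 100 = -43.64%.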